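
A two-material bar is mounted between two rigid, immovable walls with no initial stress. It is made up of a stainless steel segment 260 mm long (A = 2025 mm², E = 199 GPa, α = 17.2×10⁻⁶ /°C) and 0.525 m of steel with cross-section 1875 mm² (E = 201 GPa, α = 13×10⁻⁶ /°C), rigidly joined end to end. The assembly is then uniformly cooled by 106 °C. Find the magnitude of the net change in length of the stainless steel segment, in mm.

If the supports were absent, the total length change would be Σ αᵢΔT Lᵢ = 17.2×10⁻⁶×106×260 + 13×10⁻⁶×106×525 = 1.197 mm.
The rigid supports impose zero overall length change; the single axial force P common to all segments must satisfy P Σ Lᵢ/(AᵢEᵢ) = δ_free.
Σ Lᵢ/(AᵢEᵢ) = 260/(2025×199×10³) + 525/(1875×201×10³) = 2.038×10⁻⁶ mm/N.
So P = 1.197 / 2.038×10⁻⁶ = 587.5 kN, tensile.
For the stainless steel segment, free thermal change = 17.2×10⁻⁶×106×260 = 0.474 mm and elastic change from P = 587500×260/(2025×199×10³) = 0.3791 mm; these oppose, so the net change is 0.095 mm (segment shortens).

|ΔL| ≈ 0.095 mm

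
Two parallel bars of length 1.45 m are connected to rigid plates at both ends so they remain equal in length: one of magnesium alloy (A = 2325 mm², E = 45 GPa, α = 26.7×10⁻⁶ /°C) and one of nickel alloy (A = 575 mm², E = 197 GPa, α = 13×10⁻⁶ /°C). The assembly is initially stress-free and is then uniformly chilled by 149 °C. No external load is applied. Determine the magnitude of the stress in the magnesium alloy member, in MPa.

σ ≈ 47.8 MPa (tensile)

The magnesium alloy has the larger α, so on cooling it would change length more than the nickel alloy if both were free. The rigid plates force a common final length, so the magnesium alloy is put into tension and the nickel alloy into compression, with equal and opposite forces P (no external load).
Compatibility of the two members (thermal + elastic change equal): (α₁ − α₂)ΔT = P·[1/(A₁E₁) + 1/(A₂E₂)].
|α₁ − α₂|·ΔT = 13.7×10⁻⁶ × 149 = 0.002041.
1/(A₁E₁) + 1/(A₂E₂) = 1/(2325×45×10³) + 1/(575×197×10³) = 1.839×10⁻⁸ N⁻¹.
So P = 0.002041 / 1.839×10⁻⁸ = 111 kN.
σ_{magnesium alloy} = P/A₁ = 111000/2325 = 47.75 MPa, tensile.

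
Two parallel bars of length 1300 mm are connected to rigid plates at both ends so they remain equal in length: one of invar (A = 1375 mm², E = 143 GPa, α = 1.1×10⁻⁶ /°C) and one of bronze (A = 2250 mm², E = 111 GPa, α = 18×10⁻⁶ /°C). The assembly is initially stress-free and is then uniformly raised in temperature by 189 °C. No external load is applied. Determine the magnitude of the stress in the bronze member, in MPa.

σ ≈ 156 MPa (compressive)

The bronze has the larger α, so on heating it would change length more than the invar if both were free. The rigid plates force a common final length, so the bronze is put into compression and the invar into tension, with equal and opposite forces P (no external load).
Setting the final lengths equal and cancelling L: (α₁ − α₂)ΔT = P/(A₁E₁) + P/(A₂E₂).
|α₁ − α₂|·ΔT = 16.9×10⁻⁶ × 189 = 0.003194.
1/(A₁E₁) + 1/(A₂E₂) = 1/(1375×143×10³) + 1/(2250×111×10³) = 9.09×10⁻⁹ N⁻¹.
So P = 0.003194 / 9.09×10⁻⁹ = 351.4 kN.
σ_{bronze} = P/A₂ = 351400/2250 = 156.2 MPa, compressive.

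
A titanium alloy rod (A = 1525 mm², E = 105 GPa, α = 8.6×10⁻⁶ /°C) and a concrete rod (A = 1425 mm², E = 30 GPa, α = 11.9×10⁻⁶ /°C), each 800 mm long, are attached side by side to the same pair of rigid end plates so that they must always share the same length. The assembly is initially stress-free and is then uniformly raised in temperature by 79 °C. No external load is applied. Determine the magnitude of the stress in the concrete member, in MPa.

σ ≈ 6.17 MPa (compressive)

Equilibrium of a rigid end plate with no external load gives equal and opposite internal forces ±P in the two members. Since α_{concrete} > α_{titanium alloy}, heating drives the concrete into compression and the titanium alloy into tension.
Compatibility of the two members (thermal + elastic change equal): (α₁ − α₂)ΔT = P·[1/(A₁E₁) + 1/(A₂E₂)].
|α₁ − α₂|·ΔT = 3.3×10⁻⁶ × 79 = 0.0002607.
1/(A₁E₁) + 1/(A₂E₂) = 1/(1525×105×10³) + 1/(1425×30×10³) = 2.964×10⁻⁸ N⁻¹.
So P = 0.0002607 / 2.964×10⁻⁸ = 8.796 kN.
σ_{concrete} = P/A₂ = 8796/1425 = 6.173 MPa, compressive.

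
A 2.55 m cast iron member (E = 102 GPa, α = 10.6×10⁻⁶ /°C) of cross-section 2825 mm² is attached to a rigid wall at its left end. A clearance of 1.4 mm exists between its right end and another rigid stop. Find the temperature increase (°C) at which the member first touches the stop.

The gap closes when αΔT L = 1.4 mm, since the member is still unstressed at that instant.
ΔT = 1.4 / (10.6×10⁻⁶ × 2550) = 51.79 °C.

ΔT ≈ 51.8 °C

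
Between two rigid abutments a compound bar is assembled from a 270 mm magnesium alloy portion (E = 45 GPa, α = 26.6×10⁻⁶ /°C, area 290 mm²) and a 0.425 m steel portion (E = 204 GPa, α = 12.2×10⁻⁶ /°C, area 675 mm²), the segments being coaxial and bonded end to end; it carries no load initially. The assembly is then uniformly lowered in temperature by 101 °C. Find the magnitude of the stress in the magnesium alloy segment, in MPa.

Free thermal contraction of the whole bar: Σ αᵢΔT Lᵢ = 26.6×10⁻⁶×101×270 + 12.2×10⁻⁶×101×425 = 1.249 mm.
Since the ends are fixed, an axial force P builds up, equal in every segment, with P · Σ Lᵢ/(AᵢEᵢ) = δ_free.
The series flexibility is Σ Lᵢ/(AᵢEᵢ) = 270/(290×45×10³) + 425/(675×204×10³) = 2.378×10⁻⁵ mm/N.
Hence P = δ_free / Σ(L/AE) = 1.249/2.378×10⁻⁵ = 52.53 kN (tensile).
σ_{magnesium alloy} = P / A = 52530 / 290 = 181.2 MPa.

σ ≈ 181 MPa (tensile)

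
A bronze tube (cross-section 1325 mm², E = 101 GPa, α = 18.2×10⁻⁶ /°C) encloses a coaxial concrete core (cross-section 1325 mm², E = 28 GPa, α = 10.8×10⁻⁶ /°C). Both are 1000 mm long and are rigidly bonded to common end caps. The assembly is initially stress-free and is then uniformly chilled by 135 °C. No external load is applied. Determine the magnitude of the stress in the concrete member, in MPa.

σ ≈ 21.9 MPa (compressive)

Both members must finish at the same length. With the larger α, the bronze tends to over-contract; the plates restrain it, putting the bronze in tension and the concrete in compression. With no external load the two internal forces are equal and opposite, magnitude P.
Equating the net (thermal + elastic) strains gives |α₁ − α₂|·ΔT = P·[1/(A₁E₁) + 1/(A₂E₂)].
|α₁ − α₂|·ΔT = 7.4×10⁻⁶ × 135 = 0.000999.
1/(A₁E₁) + 1/(A₂E₂) = 1/(1325×101×10³) + 1/(1325×28×10³) = 3.443×10⁻⁸ N⁻¹.
P = 0.000999 / 3.443×10⁻⁸ = 29020 N = 29.02 kN.
σ_{concrete} = P/A₂ = 29020/1325 = 21.9 MPa, compressive.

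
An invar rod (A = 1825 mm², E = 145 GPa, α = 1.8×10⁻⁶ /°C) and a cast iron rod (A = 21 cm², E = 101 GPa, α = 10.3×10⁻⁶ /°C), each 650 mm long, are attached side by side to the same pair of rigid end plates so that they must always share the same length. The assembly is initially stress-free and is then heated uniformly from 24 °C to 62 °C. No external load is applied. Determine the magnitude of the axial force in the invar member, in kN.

Both members must finish at the same length. With the larger α, the cast iron tends to over-expand; the plates restrain it, putting the cast iron in compression and the invar in tension. With no external load the two internal forces are equal and opposite, magnitude P.
Compatibility of the two members (thermal + elastic change equal): (α₁ − α₂)ΔT = P·[1/(A₁E₁) + 1/(A₂E₂)].
|α₁ − α₂|·ΔT = 8.5×10⁻⁶ × 38 = 0.000323.
1/(A₁E₁) + 1/(A₂E₂) = 1/(1825×145×10³) + 1/(2100×101×10³) = 8.494×10⁻⁹ N⁻¹.
So P = 0.000323 / 8.494×10⁻⁹ = 38.03 kN.

P ≈ 38 kN (tensile in the invar)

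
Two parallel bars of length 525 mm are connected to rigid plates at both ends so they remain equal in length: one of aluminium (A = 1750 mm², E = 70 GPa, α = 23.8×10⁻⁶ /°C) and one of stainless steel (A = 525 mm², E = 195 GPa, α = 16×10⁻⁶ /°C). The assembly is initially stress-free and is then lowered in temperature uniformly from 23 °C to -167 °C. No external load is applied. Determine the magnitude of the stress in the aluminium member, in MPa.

Equilibrium of a rigid end plate with no external load gives equal and opposite internal forces ±P in the two members. Since α_{aluminium} > α_{stainless steel}, cooling drives the aluminium into tension and the stainless steel into compression.
Setting the final lengths equal and cancelling L: (α₁ − α₂)ΔT = P/(A₁E₁) + P/(A₂E₂).
|α₁ − α₂|·ΔT = 7.8×10⁻⁶ × 190 = 0.001482.
1/(A₁E₁) + 1/(A₂E₂) = 1/(1750×70×10³) + 1/(525×195×10³) = 1.793×10⁻⁸ N⁻¹.
So P = 0.001482 / 1.793×10⁻⁸ = 82.65 kN.
σ_{aluminium} = P/A₁ = 82650/1750 = 47.23 MPa, tensile.

σ ≈ 47.2 MPa (tensile)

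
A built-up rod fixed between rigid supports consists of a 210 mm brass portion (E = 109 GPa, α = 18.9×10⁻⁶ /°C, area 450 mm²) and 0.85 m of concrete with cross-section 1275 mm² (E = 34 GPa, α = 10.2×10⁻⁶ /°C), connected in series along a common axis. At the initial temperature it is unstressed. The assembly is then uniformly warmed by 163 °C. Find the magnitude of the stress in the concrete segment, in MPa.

If the supports were absent, the total length change would be Σ αᵢΔT Lᵢ = 18.9×10⁻⁶×163×210 + 10.2×10⁻⁶×163×850 = 2.06 mm.
The rigid supports impose zero overall length change; the single axial force P common to all segments must satisfy P Σ Lᵢ/(AᵢEᵢ) = δ_free.
Σ Lᵢ/(AᵢEᵢ) = 210/(450×109×10³) + 850/(1275×34×10³) = 2.389×10⁻⁵ mm/N.
P = 2.06 / 2.389×10⁻⁵ = 86240 N = 86.24 kN, compressive.
σ_{concrete} = P / A = 86240 / 1275 = 67.64 MPa.

σ ≈ 67.6 MPa (compressive)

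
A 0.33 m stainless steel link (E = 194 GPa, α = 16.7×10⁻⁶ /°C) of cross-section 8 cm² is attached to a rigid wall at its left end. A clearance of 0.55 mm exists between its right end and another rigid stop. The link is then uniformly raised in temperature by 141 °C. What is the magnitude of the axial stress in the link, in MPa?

If the wall were absent the link would grow by αΔT L = 16.7×10⁻⁶ × 141 × 330 = 0.7771 mm.
This exceeds the 0.55 mm gap, so the wall pushes back. The portion of expansion that must be recovered elastically is δ_free − gap = 0.7771 − 0.55 = 0.2271 mm.
Compatibility: PL/(AE) = 0.2271 mm, so σ = P/A = E × (0.2271/330) = 133.5 MPa.

σ ≈ 133 MPa (compressive)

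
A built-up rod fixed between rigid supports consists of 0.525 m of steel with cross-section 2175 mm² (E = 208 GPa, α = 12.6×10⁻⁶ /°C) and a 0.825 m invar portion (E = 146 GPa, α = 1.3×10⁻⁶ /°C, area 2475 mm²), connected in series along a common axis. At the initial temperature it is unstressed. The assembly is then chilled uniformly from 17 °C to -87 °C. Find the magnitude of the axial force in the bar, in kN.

If the supports were absent, the total length change would be Σ αᵢΔT Lᵢ = 12.6×10⁻⁶×104×525 + 1.3×10⁻⁶×104×825 = 0.7995 mm.
Since the ends are fixed, an axial force P builds up, equal in every segment, with P · Σ Lᵢ/(AᵢEᵢ) = δ_free.
Σ Lᵢ/(AᵢEᵢ) = 525/(2175×208×10³) + 825/(2475×146×10³) = 3.444×10⁻⁶ mm/N.
Hence P = δ_free / Σ(L/AE) = 0.7995/3.444×10⁻⁶ = 232.2 kN (tensile).

P ≈ 232 kN (tensile)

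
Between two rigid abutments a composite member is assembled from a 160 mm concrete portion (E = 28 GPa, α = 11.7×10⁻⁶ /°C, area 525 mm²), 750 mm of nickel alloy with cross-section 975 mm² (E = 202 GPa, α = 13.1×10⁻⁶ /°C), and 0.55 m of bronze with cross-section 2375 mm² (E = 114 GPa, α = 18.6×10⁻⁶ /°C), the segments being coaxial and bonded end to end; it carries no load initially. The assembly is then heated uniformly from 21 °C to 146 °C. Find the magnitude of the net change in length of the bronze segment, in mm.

|ΔL| ≈ 0.946 mm

With the walls removed the bar would change length by δ_free = Σ αᵢΔT Lᵢ = 11.7×10⁻⁶×125×160 + 13.1×10⁻⁶×125×750 + 18.6×10⁻⁶×125×550 = 2.741 mm.
The walls prevent any net length change, so an axial force P (same in every segment) develops. Compatibility: P · Σ Lᵢ/(AᵢEᵢ) = δ_free.
Σ Lᵢ/(AᵢEᵢ) = 160/(525×28×10³) + 750/(975×202×10³) + 550/(2375×114×10³) = 1.672×10⁻⁵ mm/N.
So P = 2.741 / 1.672×10⁻⁵ = 163.9 kN, compressive.
For the bronze segment, free thermal change = 18.6×10⁻⁶×125×550 = 1.279 mm and elastic change from P = 163900×550/(2375×114×10³) = 0.3329 mm; these oppose, so the net change is 0.946 mm (segment lengthens).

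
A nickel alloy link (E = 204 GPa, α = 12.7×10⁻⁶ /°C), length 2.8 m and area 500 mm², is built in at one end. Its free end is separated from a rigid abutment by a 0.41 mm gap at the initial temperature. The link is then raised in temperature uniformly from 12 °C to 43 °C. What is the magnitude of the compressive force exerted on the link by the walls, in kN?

Free thermal elongation = αΔT L = 12.7×10⁻⁶ × 31 × 2800 = 1.102 mm.
The gap closes (δ_free > 0.41 mm) and the wall then resists a further 1.102 − 0.41 = 0.6924 mm of expansion.
So σ = E(δ_free − g)/L = 204×10³ × 0.6924/2800 = 50.44 MPa.
P = σA = 50.44 × 500 = 25.22 kN.

P ≈ 25.2 kN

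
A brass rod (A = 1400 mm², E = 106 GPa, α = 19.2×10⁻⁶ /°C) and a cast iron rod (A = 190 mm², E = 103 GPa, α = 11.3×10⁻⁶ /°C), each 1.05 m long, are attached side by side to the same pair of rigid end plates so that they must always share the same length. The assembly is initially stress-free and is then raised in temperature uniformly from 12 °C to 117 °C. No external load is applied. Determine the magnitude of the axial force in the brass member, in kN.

The brass has the larger α, so on heating it would change length more than the cast iron if both were free. The rigid plates force a common final length, so the brass is put into compression and the cast iron into tension, with equal and opposite forces P (no external load).
Compatibility of the two members (thermal + elastic change equal): (α₁ − α₂)ΔT = P·[1/(A₁E₁) + 1/(A₂E₂)].
|α₁ − α₂|·ΔT = 7.9×10⁻⁶ × 105 = 0.0008295.
1/(A₁E₁) + 1/(A₂E₂) = 1/(1400×106×10³) + 1/(190×103×10³) = 5.784×10⁻⁸ N⁻¹.
P = 0.0008295 / 5.784×10⁻⁸ = 14340 N = 14.34 kN.

P ≈ 14.3 kN (compressive in the brass)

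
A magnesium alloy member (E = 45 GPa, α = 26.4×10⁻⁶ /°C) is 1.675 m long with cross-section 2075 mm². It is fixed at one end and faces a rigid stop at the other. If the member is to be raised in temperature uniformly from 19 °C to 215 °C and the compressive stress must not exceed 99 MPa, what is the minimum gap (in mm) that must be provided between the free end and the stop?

g ≈ 4.98 mm

With no wall the member would lengthen by αΔT L = 26.4×10⁻⁶ × 196 × 1675 = 8.667 mm.
A stress of 99 MPa corresponds to the wall pushing the member back by σL/E = 99×1675/(45×10³) = 3.685 mm.
The gap must absorb the remainder: g_min = 8.667 − 3.685 = 4.982 mm.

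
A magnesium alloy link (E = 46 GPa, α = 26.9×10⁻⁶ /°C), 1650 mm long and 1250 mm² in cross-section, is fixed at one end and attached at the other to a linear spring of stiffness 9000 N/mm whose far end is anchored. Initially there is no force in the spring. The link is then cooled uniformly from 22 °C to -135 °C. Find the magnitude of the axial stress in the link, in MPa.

σ ≈ 39.9 MPa (tensile)

Free thermal contraction: δ_free = αΔT L = 26.9×10⁻⁶ × 157 × 1650 = 6.968 mm.
Let P be the tensile force in the spring. The link extends elastically by PL/(AE) and the spring stretches by P/k; together these equal δ_free.
So P = δ_free / [L/(AE) + 1/k] = 6.968 / [ 1650/(1250×46×10³) + 1/(9000) ].
P = 6.968 / 0.0001398 = 49840 N.
σ = P/A = 49840/1250 = 39.87 MPa.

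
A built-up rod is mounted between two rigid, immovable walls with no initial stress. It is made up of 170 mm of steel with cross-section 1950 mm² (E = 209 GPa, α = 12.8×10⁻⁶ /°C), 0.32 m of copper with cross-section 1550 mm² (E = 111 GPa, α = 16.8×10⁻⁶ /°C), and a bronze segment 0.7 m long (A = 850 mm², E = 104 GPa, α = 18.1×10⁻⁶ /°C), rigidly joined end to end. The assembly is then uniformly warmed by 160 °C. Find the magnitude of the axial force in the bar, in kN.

P ≈ 317 kN (compressive)

With the walls removed the bar would change length by δ_free = Σ αᵢΔT Lᵢ = 12.8×10⁻⁶×160×170 + 16.8×10⁻⁶×160×320 + 18.1×10⁻⁶×160×700 = 3.236 mm.
The rigid supports impose zero overall length change; the single axial force P common to all segments must satisfy P Σ Lᵢ/(AᵢEᵢ) = δ_free.
Σ Lᵢ/(AᵢEᵢ) = 170/(1950×209×10³) + 320/(1550×111×10³) + 700/(850×104×10³) = 1.02×10⁻⁵ mm/N.
So P = 3.236 / 1.02×10⁻⁵ = 317.3 kN, compressive.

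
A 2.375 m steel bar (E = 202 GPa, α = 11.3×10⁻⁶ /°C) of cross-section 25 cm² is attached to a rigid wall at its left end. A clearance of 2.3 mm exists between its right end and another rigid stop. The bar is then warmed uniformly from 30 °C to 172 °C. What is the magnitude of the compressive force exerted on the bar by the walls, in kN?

P ≈ 321 kN

Unrestrained expansion: δ_free = αΔT L = 11.3×10⁻⁶ × 142 × 2375 = 3.811 mm.
This exceeds the 2.3 mm gap, so the wall pushes back. The portion of expansion that must be recovered elastically is δ_free − gap = 3.811 − 2.3 = 1.511 mm.
So σ = E(δ_free − g)/L = 202×10³ × 1.511/2375 = 128.5 MPa.
P = σA = 128.5 × 2500 = 321.3 kN.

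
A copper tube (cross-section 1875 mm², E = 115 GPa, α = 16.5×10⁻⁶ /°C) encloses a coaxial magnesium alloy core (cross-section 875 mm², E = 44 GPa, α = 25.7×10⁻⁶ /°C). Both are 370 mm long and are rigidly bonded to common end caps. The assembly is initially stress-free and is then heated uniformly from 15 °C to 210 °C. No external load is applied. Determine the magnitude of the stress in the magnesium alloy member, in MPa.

σ ≈ 67 MPa (compressive)

Both members must finish at the same length. With the larger α, the magnesium alloy tends to over-expand; the plates restrain it, putting the magnesium alloy in compression and the copper in tension. With no external load the two internal forces are equal and opposite, magnitude P.
Equating the net (thermal + elastic) strains gives |α₁ − α₂|·ΔT = P·[1/(A₁E₁) + 1/(A₂E₂)].
|α₁ − α₂|·ΔT = 9.2×10⁻⁶ × 195 = 0.001794.
1/(A₁E₁) + 1/(A₂E₂) = 1/(1875×115×10³) + 1/(875×44×10³) = 3.061×10⁻⁸ N⁻¹.
P = 0.001794 / 3.061×10⁻⁸ = 58610 N = 58.61 kN.
σ_{magnesium alloy} = P/A₂ = 58610/875 = 66.98 MPa, compressive.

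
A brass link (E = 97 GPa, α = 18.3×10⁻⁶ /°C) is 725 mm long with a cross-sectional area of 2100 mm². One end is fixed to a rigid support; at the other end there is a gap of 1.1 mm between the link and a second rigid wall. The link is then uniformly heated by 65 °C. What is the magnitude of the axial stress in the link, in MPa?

Free thermal elongation = αΔT L = 18.3×10⁻⁶ × 65 × 725 = 0.8624 mm.
This is smaller than the 1.1 mm clearance, so the link expands freely without reaching the stop — the stress is zero.

σ ≈ 0 MPa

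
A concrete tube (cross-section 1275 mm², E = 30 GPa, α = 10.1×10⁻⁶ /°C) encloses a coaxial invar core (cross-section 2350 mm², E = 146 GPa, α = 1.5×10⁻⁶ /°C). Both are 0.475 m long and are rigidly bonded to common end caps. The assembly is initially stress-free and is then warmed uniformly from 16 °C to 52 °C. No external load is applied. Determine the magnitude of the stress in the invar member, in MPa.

σ ≈ 4.53 MPa (tensile)

Equilibrium of a rigid end plate with no external load gives equal and opposite internal forces ±P in the two members. Since α_{concrete} > α_{invar}, heating drives the concrete into compression and the invar into tension.
Equating the net (thermal + elastic) strains gives |α₁ − α₂|·ΔT = P·[1/(A₁E₁) + 1/(A₂E₂)].
|α₁ − α₂|·ΔT = 8.6×10⁻⁶ × 36 = 0.0003096.
1/(A₁E₁) + 1/(A₂E₂) = 1/(1275×30×10³) + 1/(2350×146×10³) = 2.906×10⁻⁸ N⁻¹.
P = 0.0003096 / 2.906×10⁻⁸ = 10650 N = 10.65 kN.
σ_{invar} = P/A₂ = 10650/2350 = 4.534 MPa, tensile.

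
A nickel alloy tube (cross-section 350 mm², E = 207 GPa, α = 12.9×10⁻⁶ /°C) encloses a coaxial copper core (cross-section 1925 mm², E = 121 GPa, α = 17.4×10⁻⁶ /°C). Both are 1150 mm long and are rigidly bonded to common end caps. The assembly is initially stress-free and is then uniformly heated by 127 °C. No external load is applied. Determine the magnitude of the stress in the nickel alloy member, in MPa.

Both members must finish at the same length. With the larger α, the copper tends to over-expand; the plates restrain it, putting the copper in compression and the nickel alloy in tension. With no external load the two internal forces are equal and opposite, magnitude P.
Setting the final lengths equal and cancelling L: (α₁ − α₂)ΔT = P/(A₁E₁) + P/(A₂E₂).
|α₁ − α₂|·ΔT = 4.5×10⁻⁶ × 127 = 0.0005715.
1/(A₁E₁) + 1/(A₂E₂) = 1/(350×207×10³) + 1/(1925×121×10³) = 1.81×10⁻⁸ N⁻¹.
P = 0.0005715 / 1.81×10⁻⁸ = 31580 N = 31.58 kN.
σ_{nickel alloy} = P/A₁ = 31580/350 = 90.23 MPa, tensile.

σ ≈ 90.2 MPa (tensile)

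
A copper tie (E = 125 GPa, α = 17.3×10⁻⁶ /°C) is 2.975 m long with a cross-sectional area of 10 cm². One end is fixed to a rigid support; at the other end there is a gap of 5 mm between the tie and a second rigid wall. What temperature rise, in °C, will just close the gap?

ΔT ≈ 97.1 °C

The gap closes when αΔT L = 5 mm, since the tie is still unstressed at that instant.
So ΔT = g/(αL) = 5/(17.3×10⁻⁶ × 2975) = 97.15 °C.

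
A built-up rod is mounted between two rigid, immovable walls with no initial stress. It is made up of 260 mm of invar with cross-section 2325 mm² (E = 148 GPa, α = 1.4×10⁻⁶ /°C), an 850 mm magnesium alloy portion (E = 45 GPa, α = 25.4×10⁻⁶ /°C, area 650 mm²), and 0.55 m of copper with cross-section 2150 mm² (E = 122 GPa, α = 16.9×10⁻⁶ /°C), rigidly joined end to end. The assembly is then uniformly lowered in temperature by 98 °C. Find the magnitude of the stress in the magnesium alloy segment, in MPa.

With the walls removed the bar would change length by δ_free = Σ αᵢΔT Lᵢ = 1.4×10⁻⁶×98×260 + 25.4×10⁻⁶×98×850 + 16.9×10⁻⁶×98×550 = 3.062 mm.
The rigid supports impose zero overall length change; the single axial force P common to all segments must satisfy P Σ Lᵢ/(AᵢEᵢ) = δ_free.
Σ Lᵢ/(AᵢEᵢ) = 260/(2325×148×10³) + 850/(650×45×10³) + 550/(2150×122×10³) = 3.191×10⁻⁵ mm/N.
P = 3.062 / 3.191×10⁻⁵ = 95960 N = 95.96 kN, tensile.
σ_{magnesium alloy} = P / A = 95960 / 650 = 147.6 MPa.

σ ≈ 148 MPa (tensile)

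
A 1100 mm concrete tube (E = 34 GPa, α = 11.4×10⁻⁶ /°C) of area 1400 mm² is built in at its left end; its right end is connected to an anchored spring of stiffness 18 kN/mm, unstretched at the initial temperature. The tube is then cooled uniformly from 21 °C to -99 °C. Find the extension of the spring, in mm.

δ ≈ 1.06 mm

If the spring were absent the tube would shorten by αΔT L = 11.4×10⁻⁶ × 120 × 1100 = 1.505 mm.
Let P be the tensile force in the spring. The tube extends elastically by PL/(AE) and the spring stretches by P/k; together these equal δ_free.
P [ L/(AE) + 1/k ] = δ_free → P [ 1100/(1400×34×10³) + 1/(18×10³) ] = 1.505.
P = 1.505 / 7.866×10⁻⁵ = 19130 N.
Spring extension = P/k = 19130/(18×10³) = 1.063 mm.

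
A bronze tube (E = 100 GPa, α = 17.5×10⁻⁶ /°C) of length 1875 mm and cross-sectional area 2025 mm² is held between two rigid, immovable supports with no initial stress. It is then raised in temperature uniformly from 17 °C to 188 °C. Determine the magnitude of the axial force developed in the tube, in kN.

With zero net strain, σ = E·αΔT = 100 GPa × 17.5×10⁻⁶ × 171 = 299.2 MPa.
Then P = σA = 299.2 × 2025 mm² = 606 kN, compressive.

P ≈ 606 kN (compressive)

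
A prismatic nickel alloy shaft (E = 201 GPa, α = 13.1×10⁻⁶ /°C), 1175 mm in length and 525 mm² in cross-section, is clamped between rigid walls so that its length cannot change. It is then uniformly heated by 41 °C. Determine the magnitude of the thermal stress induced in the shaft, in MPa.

σ ≈ 108 MPa (compressive)

With length fixed, the mechanical strain must cancel the thermal strain αΔT = 13.1×10⁻⁶ × 41 = 537.1×10⁻⁶.
The stress required to suppress this strain is σ = Eε = 201×10³ × 537.1×10⁻⁶ = 108 MPa, compressive since the shaft is trying to expand.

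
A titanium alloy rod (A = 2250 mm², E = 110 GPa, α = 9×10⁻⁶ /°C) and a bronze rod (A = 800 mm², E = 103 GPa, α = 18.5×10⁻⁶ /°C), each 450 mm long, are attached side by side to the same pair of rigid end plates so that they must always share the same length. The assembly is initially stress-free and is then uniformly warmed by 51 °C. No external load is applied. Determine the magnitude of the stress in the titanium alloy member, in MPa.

Equilibrium of a rigid end plate with no external load gives equal and opposite internal forces ±P in the two members. Since α_{bronze} > α_{titanium alloy}, heating drives the bronze into compression and the titanium alloy into tension.
Setting the final lengths equal and cancelling L: (α₁ − α₂)ΔT = P/(A₁E₁) + P/(A₂E₂).
|α₁ − α₂|·ΔT = 9.5×10⁻⁶ × 51 = 0.0004845.
1/(A₁E₁) + 1/(A₂E₂) = 1/(2250×110×10³) + 1/(800×103×10³) = 1.618×10⁻⁸ N⁻¹.
So P = 0.0004845 / 1.618×10⁻⁸ = 29.95 kN.
σ_{titanium alloy} = P/A₁ = 29950/2250 = 13.31 MPa, tensile.

σ ≈ 13.3 MPa (tensile)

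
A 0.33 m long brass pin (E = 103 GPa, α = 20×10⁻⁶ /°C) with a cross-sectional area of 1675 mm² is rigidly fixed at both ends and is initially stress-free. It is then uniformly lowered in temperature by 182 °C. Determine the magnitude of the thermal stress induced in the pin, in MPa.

σ ≈ 375 MPa (tensile)

The supports are rigid, so the total axial strain is zero. The restrained thermal strain is ε = αΔT = 20×10⁻⁶ × 182 = 3640×10⁻⁶.
The stress required to suppress this strain is σ = Eε = 103×10³ × 3640×10⁻⁶ = 374.9 MPa, tensile since the pin is trying to contract.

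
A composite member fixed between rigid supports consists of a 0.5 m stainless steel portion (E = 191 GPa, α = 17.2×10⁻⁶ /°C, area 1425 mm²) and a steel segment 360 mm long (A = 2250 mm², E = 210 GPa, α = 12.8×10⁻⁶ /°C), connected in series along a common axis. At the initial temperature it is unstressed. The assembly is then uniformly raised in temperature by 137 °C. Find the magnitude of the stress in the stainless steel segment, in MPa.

σ ≈ 489 MPa (compressive)

If the supports were absent, the total length change would be Σ αᵢΔT Lᵢ = 17.2×10⁻⁶×137×500 + 12.8×10⁻⁶×137×360 = 1.809 mm.
The walls prevent any net length change, so an axial force P (same in every segment) develops. Compatibility: P · Σ Lᵢ/(AᵢEᵢ) = δ_free.
The series flexibility is Σ Lᵢ/(AᵢEᵢ) = 500/(1425×191×10³) + 360/(2250×210×10³) = 2.599×10⁻⁶ mm/N.
P = 1.809 / 2.599×10⁻⁶ = 696200 N = 696.2 kN, compressive.
σ_{stainless steel} = P / A = 696200 / 1425 = 488.6 MPa.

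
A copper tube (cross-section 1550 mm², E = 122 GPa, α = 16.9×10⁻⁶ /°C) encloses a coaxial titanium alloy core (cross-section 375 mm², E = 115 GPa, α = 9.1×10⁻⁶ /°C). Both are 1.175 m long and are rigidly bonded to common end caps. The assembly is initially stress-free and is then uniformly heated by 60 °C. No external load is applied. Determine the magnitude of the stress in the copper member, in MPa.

Both members must finish at the same length. With the larger α, the copper tends to over-expand; the plates restrain it, putting the copper in compression and the titanium alloy in tension. With no external load the two internal forces are equal and opposite, magnitude P.
Equating the net (thermal + elastic) strains gives |α₁ − α₂|·ΔT = P·[1/(A₁E₁) + 1/(A₂E₂)].
|α₁ − α₂|·ΔT = 7.8×10⁻⁶ × 60 = 0.000468.
1/(A₁E₁) + 1/(A₂E₂) = 1/(1550×122×10³) + 1/(375×115×10³) = 2.848×10⁻⁸ N⁻¹.
P = 0.000468 / 2.848×10⁻⁸ = 16430 N = 16.43 kN.
σ_{copper} = P/A₁ = 16430/1550 = 10.6 MPa, compressive.

σ ≈ 10.6 MPa (compressive)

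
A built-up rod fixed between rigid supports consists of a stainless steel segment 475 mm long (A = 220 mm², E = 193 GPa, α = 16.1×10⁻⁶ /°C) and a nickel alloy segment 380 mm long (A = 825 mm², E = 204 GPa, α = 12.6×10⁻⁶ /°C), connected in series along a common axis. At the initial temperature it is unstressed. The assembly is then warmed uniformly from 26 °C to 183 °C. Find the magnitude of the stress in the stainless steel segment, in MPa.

Free thermal expansion of the whole bar: Σ αᵢΔT Lᵢ = 16.1×10⁻⁶×157×475 + 12.6×10⁻⁶×157×380 = 1.952 mm.
The rigid supports impose zero overall length change; the single axial force P common to all segments must satisfy P Σ Lᵢ/(AᵢEᵢ) = δ_free.
The series flexibility is Σ Lᵢ/(AᵢEᵢ) = 475/(220×193×10³) + 380/(825×204×10³) = 1.344×10⁻⁵ mm/N.
Hence P = δ_free / Σ(L/AE) = 1.952/1.344×10⁻⁵ = 145.2 kN (compressive).
σ_{stainless steel} = P / A = 145200 / 220 = 660.1 MPa.

σ ≈ 660 MPa (compressive)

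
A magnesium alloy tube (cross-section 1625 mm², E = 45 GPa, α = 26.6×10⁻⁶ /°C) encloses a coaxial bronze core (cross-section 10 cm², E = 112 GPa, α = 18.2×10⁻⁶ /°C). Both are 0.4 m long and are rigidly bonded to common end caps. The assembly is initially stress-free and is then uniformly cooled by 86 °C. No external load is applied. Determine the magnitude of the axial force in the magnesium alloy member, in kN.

P ≈ 32 kN (tensile in the magnesium alloy)

Both members must finish at the same length. With the larger α, the magnesium alloy tends to over-contract; the plates restrain it, putting the magnesium alloy in tension and the bronze in compression. With no external load the two internal forces are equal and opposite, magnitude P.
Equating the net (thermal + elastic) strains gives |α₁ − α₂|·ΔT = P·[1/(A₁E₁) + 1/(A₂E₂)].
|α₁ − α₂|·ΔT = 8.4×10⁻⁶ × 86 = 0.0007224.
1/(A₁E₁) + 1/(A₂E₂) = 1/(1625×45×10³) + 1/(1000×112×10³) = 2.26×10⁻⁸ N⁻¹.
P = 0.0007224 / 2.26×10⁻⁸ = 31960 N = 31.96 kN.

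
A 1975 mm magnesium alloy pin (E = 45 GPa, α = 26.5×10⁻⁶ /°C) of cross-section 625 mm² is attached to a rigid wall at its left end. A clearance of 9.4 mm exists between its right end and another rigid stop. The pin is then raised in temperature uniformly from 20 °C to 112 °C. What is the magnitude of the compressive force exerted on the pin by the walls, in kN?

If the wall were absent the pin would grow by αΔT L = 26.5×10⁻⁶ × 92 × 1975 = 4.815 mm.
Since δ_free = 4.82 mm is less than the 9.4 mm gap, the pin never touches the wall. No axial force develops.

P ≈ 0 kN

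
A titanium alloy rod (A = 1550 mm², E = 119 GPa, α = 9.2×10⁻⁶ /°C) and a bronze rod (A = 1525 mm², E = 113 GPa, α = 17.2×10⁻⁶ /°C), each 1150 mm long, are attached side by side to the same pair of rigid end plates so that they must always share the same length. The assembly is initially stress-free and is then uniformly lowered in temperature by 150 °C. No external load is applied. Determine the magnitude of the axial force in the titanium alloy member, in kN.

P ≈ 107 kN (compressive in the titanium alloy)

Equilibrium of a rigid end plate with no external load gives equal and opposite internal forces ±P in the two members. Since α_{bronze} > α_{titanium alloy}, cooling drives the bronze into tension and the titanium alloy into compression.
Setting the final lengths equal and cancelling L: (α₁ − α₂)ΔT = P/(A₁E₁) + P/(A₂E₂).
|α₁ − α₂|·ΔT = 8×10⁻⁶ × 150 = 0.0012.
1/(A₁E₁) + 1/(A₂E₂) = 1/(1550×119×10³) + 1/(1525×113×10³) = 1.122×10⁻⁸ N⁻¹.
P = 0.0012 / 1.122×10⁻⁸ = 106900 N = 106.9 kN.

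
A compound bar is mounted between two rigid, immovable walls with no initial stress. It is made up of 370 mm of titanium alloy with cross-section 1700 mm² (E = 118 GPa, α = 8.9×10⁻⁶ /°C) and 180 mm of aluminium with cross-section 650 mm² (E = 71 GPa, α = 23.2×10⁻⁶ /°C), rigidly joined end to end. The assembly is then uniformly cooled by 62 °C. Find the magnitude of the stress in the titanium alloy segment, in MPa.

Free thermal contraction of the whole bar: Σ αᵢΔT Lᵢ = 8.9×10⁻⁶×62×370 + 23.2×10⁻⁶×62×180 = 0.4631 mm.
Since the ends are fixed, an axial force P builds up, equal in every segment, with P · Σ Lᵢ/(AᵢEᵢ) = δ_free.
Σ Lᵢ/(AᵢEᵢ) = 370/(1700×118×10³) + 180/(650×71×10³) = 5.745×10⁻⁶ mm/N.
So P = 0.4631 / 5.745×10⁻⁶ = 80.61 kN, tensile.
σ_{titanium alloy} = P / A = 80610 / 1700 = 47.42 MPa.

σ ≈ 47.4 MPa (tensile)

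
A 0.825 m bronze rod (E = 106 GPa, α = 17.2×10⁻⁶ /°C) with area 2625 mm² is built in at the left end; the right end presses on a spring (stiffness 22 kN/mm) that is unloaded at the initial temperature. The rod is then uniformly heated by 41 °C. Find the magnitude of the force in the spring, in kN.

P ≈ 12 kN

Free thermal expansion: δ_free = αΔT L = 17.2×10⁻⁶ × 41 × 825 = 0.5818 mm.
With a force P in the spring, the elastic change of the rod is PL/(AE) and that of the spring is P/k; compatibility requires their sum to equal δ_free.
So P = δ_free / [L/(AE) + 1/k] = 0.5818 / [ 825/(2625×106×10³) + 1/(22×10³) ].
P = 0.5818 / 4.842×10⁻⁵ = 12020 N.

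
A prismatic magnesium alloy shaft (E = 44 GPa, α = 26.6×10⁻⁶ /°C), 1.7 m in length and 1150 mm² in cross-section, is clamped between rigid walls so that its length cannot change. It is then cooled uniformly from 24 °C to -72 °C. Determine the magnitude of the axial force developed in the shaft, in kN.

P ≈ 129 kN (tensile)

Full restraint means ε = 0, so the stress is σ = EαΔT = 44×10³ × 26.6×10⁻⁶ × 96 = 112.4 MPa.
P = AEαΔT = 1150 × 44×10³ × 26.6×10⁻⁶ × 96 = 129.2 kN (tensile).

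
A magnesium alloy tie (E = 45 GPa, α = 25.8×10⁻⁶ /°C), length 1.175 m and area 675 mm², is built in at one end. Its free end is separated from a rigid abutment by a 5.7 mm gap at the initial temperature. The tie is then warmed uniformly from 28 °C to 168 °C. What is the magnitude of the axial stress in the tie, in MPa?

If the wall were absent the tie would grow by αΔT L = 25.8×10⁻⁶ × 140 × 1175 = 4.244 mm.
This is smaller than the 5.7 mm clearance, so the tie expands freely without reaching the stop — the stress is zero.

σ ≈ 0 MPa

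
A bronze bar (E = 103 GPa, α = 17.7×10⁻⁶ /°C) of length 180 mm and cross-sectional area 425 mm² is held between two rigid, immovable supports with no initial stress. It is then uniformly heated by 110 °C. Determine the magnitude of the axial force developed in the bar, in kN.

Full restraint means ε = 0, so the stress is σ = EαΔT = 103×10³ × 17.7×10⁻⁶ × 110 = 200.5 MPa.
Axial force P = σA = 200.5 × 425 = 85230 N = 85.23 kN, compressive.

P ≈ 85.2 kN (compressive)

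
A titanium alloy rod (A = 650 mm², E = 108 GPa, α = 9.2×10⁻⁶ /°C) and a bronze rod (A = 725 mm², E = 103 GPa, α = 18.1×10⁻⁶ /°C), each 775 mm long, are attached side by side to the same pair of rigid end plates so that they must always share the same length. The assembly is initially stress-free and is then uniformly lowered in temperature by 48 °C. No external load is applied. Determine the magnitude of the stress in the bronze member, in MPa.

σ ≈ 21.3 MPa (tensile)

The bronze has the larger α, so on cooling it would change length more than the titanium alloy if both were free. The rigid plates force a common final length, so the bronze is put into tension and the titanium alloy into compression, with equal and opposite forces P (no external load).
Setting the final lengths equal and cancelling L: (α₁ − α₂)ΔT = P/(A₁E₁) + P/(A₂E₂).
|α₁ − α₂|·ΔT = 8.9×10⁻⁶ × 48 = 0.0004272.
1/(A₁E₁) + 1/(A₂E₂) = 1/(650×108×10³) + 1/(725×103×10³) = 2.764×10⁻⁸ N⁻¹.
P = 0.0004272 / 2.764×10⁻⁸ = 15460 N = 15.46 kN.
σ_{bronze} = P/A₂ = 15460/725 = 21.32 MPa, tensile.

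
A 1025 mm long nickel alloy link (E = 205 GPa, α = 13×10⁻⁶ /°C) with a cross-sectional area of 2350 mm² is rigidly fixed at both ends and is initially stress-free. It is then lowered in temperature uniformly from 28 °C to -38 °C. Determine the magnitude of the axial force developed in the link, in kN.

The ends cannot move, so σ = EαΔT = 205×10³ × 13×10⁻⁶ × 66 = 175.9 MPa.
Then P = σA = 175.9 × 2350 mm² = 413.3 kN, tensile.

P ≈ 413 kN (tensile)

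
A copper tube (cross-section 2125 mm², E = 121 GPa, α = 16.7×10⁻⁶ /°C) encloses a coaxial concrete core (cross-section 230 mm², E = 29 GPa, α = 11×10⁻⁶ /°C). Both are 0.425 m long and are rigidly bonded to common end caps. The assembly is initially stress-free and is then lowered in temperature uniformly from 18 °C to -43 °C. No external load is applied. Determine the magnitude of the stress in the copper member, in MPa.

σ ≈ 1.06 MPa (tensile)

Equilibrium of a rigid end plate with no external load gives equal and opposite internal forces ±P in the two members. Since α_{copper} > α_{concrete}, cooling drives the copper into tension and the concrete into compression.
Compatibility of the two members (thermal + elastic change equal): (α₁ − α₂)ΔT = P·[1/(A₁E₁) + 1/(A₂E₂)].
|α₁ − α₂|·ΔT = 5.7×10⁻⁶ × 61 = 0.0003477.
1/(A₁E₁) + 1/(A₂E₂) = 1/(2125×121×10³) + 1/(230×29×10³) = 1.538×10⁻⁷ N⁻¹.
So P = 0.0003477 / 1.538×10⁻⁷ = 2.261 kN.
σ_{copper} = P/A₁ = 2261/2125 = 1.064 MPa, tensile.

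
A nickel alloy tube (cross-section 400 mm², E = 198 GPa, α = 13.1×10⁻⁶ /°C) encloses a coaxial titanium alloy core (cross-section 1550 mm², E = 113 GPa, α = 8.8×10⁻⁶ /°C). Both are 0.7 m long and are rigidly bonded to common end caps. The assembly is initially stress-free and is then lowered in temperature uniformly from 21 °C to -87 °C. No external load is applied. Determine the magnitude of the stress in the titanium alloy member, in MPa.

The nickel alloy has the larger α, so on cooling it would change length more than the titanium alloy if both were free. The rigid plates force a common final length, so the nickel alloy is put into tension and the titanium alloy into compression, with equal and opposite forces P (no external load).
Setting the final lengths equal and cancelling L: (α₁ − α₂)ΔT = P/(A₁E₁) + P/(A₂E₂).
|α₁ − α₂|·ΔT = 4.3×10⁻⁶ × 108 = 0.0004644.
1/(A₁E₁) + 1/(A₂E₂) = 1/(400×198×10³) + 1/(1550×113×10³) = 1.834×10⁻⁸ N⁻¹.
P = 0.0004644 / 1.834×10⁻⁸ = 25330 N = 25.33 kN.
σ_{titanium alloy} = P/A₂ = 25330/1550 = 16.34 MPa, compressive.

σ ≈ 16.3 MPa (compressive)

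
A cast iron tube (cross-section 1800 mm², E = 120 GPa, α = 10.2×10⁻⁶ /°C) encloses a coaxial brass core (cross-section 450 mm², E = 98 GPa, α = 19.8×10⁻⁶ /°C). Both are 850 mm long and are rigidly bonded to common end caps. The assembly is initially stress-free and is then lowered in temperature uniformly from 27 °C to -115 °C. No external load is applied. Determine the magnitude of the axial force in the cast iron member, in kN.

P ≈ 49.9 kN (compressive in the cast iron)

The brass has the larger α, so on cooling it would change length more than the cast iron if both were free. The rigid plates force a common final length, so the brass is put into tension and the cast iron into compression, with equal and opposite forces P (no external load).
Equating the net (thermal + elastic) strains gives |α₁ − α₂|·ΔT = P·[1/(A₁E₁) + 1/(A₂E₂)].
|α₁ − α₂|·ΔT = 9.6×10⁻⁶ × 142 = 0.001363.
1/(A₁E₁) + 1/(A₂E₂) = 1/(1800×120×10³) + 1/(450×98×10³) = 2.731×10⁻⁸ N⁻¹.
So P = 0.001363 / 2.731×10⁻⁸ = 49.92 kN.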